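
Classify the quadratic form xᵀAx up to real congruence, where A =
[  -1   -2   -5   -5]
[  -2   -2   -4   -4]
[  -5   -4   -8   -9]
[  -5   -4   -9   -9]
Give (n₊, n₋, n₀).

Answer: (2, 2, 0)

Derivation:
step 0: pivot -1 → sign −
step 1: pivot 2 → sign +
step 2: pivot -1 → sign −
step 3: pivot 2 → sign +
signature = (2, 2, 0)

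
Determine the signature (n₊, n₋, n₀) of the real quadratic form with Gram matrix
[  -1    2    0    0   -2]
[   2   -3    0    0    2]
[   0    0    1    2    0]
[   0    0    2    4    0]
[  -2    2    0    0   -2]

step 0: pivot -1 → sign −
step 1: pivot 1 → sign +
step 2: pivot 1 → sign +
step 3: pivot -2 → sign −
step 4: row/col 4 already zero → sign 0
signature = (2, 2, 1)

Answer: (2, 2, 1)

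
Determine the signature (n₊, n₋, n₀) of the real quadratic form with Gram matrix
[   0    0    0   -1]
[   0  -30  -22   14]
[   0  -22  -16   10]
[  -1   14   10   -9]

step 0: pivot -30 → sign −
step 1: pivot 2/15 → sign +
step 2: pivot -3 → sign −
step 3: pivot 1/3 → sign +
signature = (2, 2, 0)

Answer: (2, 2, 0)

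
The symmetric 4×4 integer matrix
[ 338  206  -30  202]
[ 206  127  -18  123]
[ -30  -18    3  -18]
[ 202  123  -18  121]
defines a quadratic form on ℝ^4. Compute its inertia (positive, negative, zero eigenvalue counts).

step 0: pivot 338 → sign +
step 1: pivot 245/169 → sign +
step 2: pivot 69/245 → sign +
step 3: pivot 6/23 → sign +
signature = (4, 0, 0)

Answer: (4, 0, 0)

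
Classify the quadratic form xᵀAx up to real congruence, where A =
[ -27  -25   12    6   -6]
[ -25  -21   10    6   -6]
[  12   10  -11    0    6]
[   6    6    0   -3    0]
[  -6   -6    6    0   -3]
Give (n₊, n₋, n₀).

step 0: pivot -27 → sign −
step 1: pivot 58/27 → sign +
step 2: pivot -181/29 → sign −
step 3: pivot -75/181 → sign −
step 4: pivot -3/25 → sign −
signature = (1, 4, 0)

Answer: (1, 4, 0)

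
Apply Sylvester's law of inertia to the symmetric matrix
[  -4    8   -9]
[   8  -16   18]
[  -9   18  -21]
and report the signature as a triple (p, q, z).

Answer: (0, 2, 1)

Derivation:
step 0: pivot -4 → sign −
step 1: pivot -3/4 → sign −
step 2: row/col 2 already zero → sign 0
signature = (0, 2, 1)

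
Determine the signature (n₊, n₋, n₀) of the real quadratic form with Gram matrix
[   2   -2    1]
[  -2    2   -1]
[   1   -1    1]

step 0: pivot 2 → sign +
step 1: pivot 1/2 → sign +
step 2: row/col 2 already zero → sign 0
signature = (2, 0, 1)

Answer: (2, 0, 1)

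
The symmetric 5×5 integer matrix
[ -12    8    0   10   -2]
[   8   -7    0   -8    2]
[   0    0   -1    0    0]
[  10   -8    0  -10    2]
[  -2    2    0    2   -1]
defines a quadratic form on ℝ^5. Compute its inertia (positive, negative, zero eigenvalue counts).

Answer: (0, 5, 0)

Derivation:
step 0: pivot -12 → sign −
step 1: pivot -5/3 → sign −
step 2: pivot -1 → sign −
step 3: pivot -3/5 → sign −
step 4: pivot -1/3 → sign −
signature = (0, 5, 0)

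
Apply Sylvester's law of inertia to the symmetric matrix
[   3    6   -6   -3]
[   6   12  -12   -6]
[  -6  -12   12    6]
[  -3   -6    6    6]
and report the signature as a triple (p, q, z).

Answer: (2, 0, 2)

Derivation:
step 0: pivot 3 → sign +
step 1: pivot 3 → sign +
step 2: row/col 2 already zero → sign 0
step 3: row/col 3 already zero → sign 0
signature = (2, 0, 2)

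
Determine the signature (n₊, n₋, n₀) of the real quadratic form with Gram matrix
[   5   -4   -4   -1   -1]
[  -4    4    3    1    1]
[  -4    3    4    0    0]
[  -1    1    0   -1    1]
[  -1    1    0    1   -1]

Answer: (3, 2, 0)

Derivation:
step 0: pivot 5 → sign +
step 1: pivot 4/5 → sign +
step 2: pivot 3/4 → sign +
step 3: pivot -2 → sign −
step 4: pivot -2 → sign −
signature = (3, 2, 0)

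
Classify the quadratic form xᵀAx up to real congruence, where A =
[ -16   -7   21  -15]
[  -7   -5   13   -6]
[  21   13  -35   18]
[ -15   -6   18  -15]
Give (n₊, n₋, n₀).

Answer: (1, 3, 0)

Derivation:
step 0: pivot -16 → sign −
step 1: pivot -31/16 → sign −
step 2: pivot 2/31 → sign +
step 3: pivot -6 → sign −
signature = (1, 3, 0)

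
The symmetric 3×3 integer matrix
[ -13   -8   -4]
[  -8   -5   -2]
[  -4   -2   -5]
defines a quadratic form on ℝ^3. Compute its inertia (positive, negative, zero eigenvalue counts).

step 0: pivot -13 → sign −
step 1: pivot -1/13 → sign −
step 2: pivot -1 → sign −
signature = (0, 3, 0)

Answer: (0, 3, 0)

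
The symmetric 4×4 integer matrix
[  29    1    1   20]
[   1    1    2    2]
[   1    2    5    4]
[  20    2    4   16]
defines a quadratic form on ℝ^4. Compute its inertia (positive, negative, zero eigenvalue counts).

Answer: (3, 0, 1)

Derivation:
step 0: pivot 29 → sign +
step 1: pivot 28/29 → sign +
step 2: pivot 27/28 → sign +
step 3: row/col 3 already zero → sign 0
signature = (3, 0, 1)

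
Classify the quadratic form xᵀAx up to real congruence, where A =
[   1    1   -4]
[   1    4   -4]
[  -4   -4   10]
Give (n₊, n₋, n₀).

step 0: pivot 1 → sign +
step 1: pivot 3 → sign +
step 2: pivot -6 → sign −
signature = (2, 1, 0)

Answer: (2, 1, 0)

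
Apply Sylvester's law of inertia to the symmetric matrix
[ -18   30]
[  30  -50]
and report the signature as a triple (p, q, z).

step 0: pivot -18 → sign −
step 1: row/col 1 already zero → sign 0
signature = (0, 1, 1)

Answer: (0, 1, 1)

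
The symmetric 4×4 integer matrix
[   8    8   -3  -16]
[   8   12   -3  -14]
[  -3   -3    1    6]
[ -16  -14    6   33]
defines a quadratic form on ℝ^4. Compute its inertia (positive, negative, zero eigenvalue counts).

Answer: (2, 1, 1)

Derivation:
step 0: pivot 8 → sign +
step 1: pivot 4 → sign +
step 2: pivot -1/8 → sign −
step 3: row/col 3 already zero → sign 0
signature = (2, 1, 1)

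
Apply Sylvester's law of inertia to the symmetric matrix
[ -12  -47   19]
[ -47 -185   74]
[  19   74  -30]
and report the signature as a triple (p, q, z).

Answer: (1, 2, 0)

Derivation:
step 0: pivot -12 → sign −
step 1: pivot -11/12 → sign −
step 2: pivot 3/11 → sign +
signature = (1, 2, 0)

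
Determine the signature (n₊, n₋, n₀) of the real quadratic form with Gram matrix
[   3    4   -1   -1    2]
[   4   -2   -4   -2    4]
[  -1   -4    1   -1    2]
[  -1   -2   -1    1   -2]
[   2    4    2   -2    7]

Answer: (3, 1, 1)

Derivation:
step 0: pivot 3 → sign +
step 1: pivot -22/3 → sign −
step 2: pivot 18/11 → sign +
step 3: pivot 3 → sign +
step 4: row/col 4 already zero → sign 0
signature = (3, 1, 1)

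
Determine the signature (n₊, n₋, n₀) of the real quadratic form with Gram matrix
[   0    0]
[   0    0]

Answer: (0, 0, 2)

Derivation:
step 0: row/col 0 already zero → sign 0
step 1: row/col 1 already zero → sign 0
signature = (0, 0, 2)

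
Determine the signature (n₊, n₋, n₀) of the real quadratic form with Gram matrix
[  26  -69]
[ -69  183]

step 0: pivot 26 → sign +
step 1: pivot -3/26 → sign −
signature = (1, 1, 0)

Answer: (1, 1, 0)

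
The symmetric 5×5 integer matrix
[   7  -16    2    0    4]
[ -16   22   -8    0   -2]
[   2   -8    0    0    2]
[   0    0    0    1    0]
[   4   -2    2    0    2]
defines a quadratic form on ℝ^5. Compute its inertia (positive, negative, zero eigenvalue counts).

step 0: pivot 7 → sign +
step 1: pivot -102/7 → sign −
step 2: pivot 4/17 → sign +
step 3: pivot 1 → sign +
step 4: pivot 1/3 → sign +
signature = (4, 1, 0)

Answer: (4, 1, 0)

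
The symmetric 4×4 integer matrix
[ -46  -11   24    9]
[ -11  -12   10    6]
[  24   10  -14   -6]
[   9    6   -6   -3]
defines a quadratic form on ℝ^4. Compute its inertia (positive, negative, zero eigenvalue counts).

Answer: (1, 3, 0)

Derivation:
step 0: pivot -46 → sign −
step 1: pivot -431/46 → sign −
step 2: pivot 198/431 → sign +
step 3: pivot -1/11 → sign −
signature = (1, 3, 0)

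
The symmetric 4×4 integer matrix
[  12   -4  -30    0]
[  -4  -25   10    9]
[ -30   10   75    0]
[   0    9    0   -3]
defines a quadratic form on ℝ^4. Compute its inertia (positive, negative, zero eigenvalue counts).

Answer: (2, 1, 1)

Derivation:
step 0: pivot 12 → sign +
step 1: pivot -79/3 → sign −
step 2: pivot 6/79 → sign +
step 3: row/col 3 already zero → sign 0
signature = (2, 1, 1)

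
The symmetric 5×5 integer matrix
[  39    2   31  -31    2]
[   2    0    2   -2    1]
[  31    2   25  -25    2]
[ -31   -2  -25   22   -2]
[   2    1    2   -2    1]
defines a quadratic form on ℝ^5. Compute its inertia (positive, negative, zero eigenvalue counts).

Answer: (3, 2, 0)

Derivation:
step 0: pivot 39 → sign +
step 1: pivot -4/39 → sign −
step 2: pivot 2 → sign +
step 3: pivot -3 → sign −
step 4: pivot 3/4 → sign +
signature = (3, 2, 0)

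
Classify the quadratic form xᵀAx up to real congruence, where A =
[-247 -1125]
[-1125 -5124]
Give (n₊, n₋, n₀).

Answer: (0, 2, 0)

Derivation:
step 0: pivot -247 → sign −
step 1: pivot -3/247 → sign −
signature = (0, 2, 0)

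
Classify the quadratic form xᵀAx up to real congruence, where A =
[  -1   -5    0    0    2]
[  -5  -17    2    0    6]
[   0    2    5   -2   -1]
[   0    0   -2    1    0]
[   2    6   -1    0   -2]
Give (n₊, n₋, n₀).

Answer: (3, 1, 1)

Derivation:
step 0: pivot -1 → sign −
step 1: pivot 8 → sign +
step 2: pivot 9/2 → sign +
step 3: pivot 1/9 → sign +
step 4: row/col 4 already zero → sign 0
signature = (3, 1, 1)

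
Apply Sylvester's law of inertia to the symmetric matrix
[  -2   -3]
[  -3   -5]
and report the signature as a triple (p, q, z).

step 0: pivot -2 → sign −
step 1: pivot -1/2 → sign −
signature = (0, 2, 0)

Answer: (0, 2, 0)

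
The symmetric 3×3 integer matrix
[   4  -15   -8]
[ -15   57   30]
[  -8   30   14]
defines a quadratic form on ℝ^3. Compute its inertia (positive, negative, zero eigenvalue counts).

Answer: (2, 1, 0)

Derivation:
step 0: pivot 4 → sign +
step 1: pivot 3/4 → sign +
step 2: pivot -2 → sign −
signature = (2, 1, 0)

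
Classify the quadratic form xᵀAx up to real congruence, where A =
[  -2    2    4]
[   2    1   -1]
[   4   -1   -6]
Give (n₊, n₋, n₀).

step 0: pivot -2 → sign −
step 1: pivot 3 → sign +
step 2: pivot -1 → sign −
signature = (1, 2, 0)

Answer: (1, 2, 0)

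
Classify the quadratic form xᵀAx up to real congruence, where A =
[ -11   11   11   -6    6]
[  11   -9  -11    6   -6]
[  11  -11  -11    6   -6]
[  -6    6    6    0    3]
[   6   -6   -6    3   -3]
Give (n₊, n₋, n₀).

Answer: (3, 1, 1)

Derivation:
step 0: pivot -11 → sign −
step 1: pivot 2 → sign +
step 2: pivot 36/11 → sign +
step 3: pivot 1/4 → sign +
step 4: row/col 4 already zero → sign 0
signature = (3, 1, 1)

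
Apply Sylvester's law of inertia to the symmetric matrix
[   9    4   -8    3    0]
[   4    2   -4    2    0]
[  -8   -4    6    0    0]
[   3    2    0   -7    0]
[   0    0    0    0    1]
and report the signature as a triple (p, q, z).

step 0: pivot 9 → sign +
step 1: pivot 2/9 → sign +
step 2: pivot -2 → sign −
step 3: pivot -2 → sign −
step 4: pivot 1 → sign +
signature = (3, 2, 0)

Answer: (3, 2, 0)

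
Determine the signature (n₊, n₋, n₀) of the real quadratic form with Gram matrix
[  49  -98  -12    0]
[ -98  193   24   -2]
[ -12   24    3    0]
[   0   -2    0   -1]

step 0: pivot 49 → sign +
step 1: pivot -3 → sign −
step 2: pivot 3/49 → sign +
step 3: pivot 1/3 → sign +
signature = (3, 1, 0)

Answer: (3, 1, 0)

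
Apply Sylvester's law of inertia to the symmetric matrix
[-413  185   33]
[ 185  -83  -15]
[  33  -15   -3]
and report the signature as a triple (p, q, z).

step 0: pivot -413 → sign −
step 1: pivot -54/413 → sign −
step 2: row/col 2 already zero → sign 0
signature = (0, 2, 1)

Answer: (0, 2, 1)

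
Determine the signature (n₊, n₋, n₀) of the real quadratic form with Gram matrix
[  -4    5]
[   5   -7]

step 0: pivot -4 → sign −
step 1: pivot -3/4 → sign −
signature = (0, 2, 0)

Answer: (0, 2, 0)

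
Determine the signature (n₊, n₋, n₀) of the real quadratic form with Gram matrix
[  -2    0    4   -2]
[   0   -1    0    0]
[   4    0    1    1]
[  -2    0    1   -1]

step 0: pivot -2 → sign −
step 1: pivot -1 → sign −
step 2: pivot 9 → sign +
step 3: row/col 3 already zero → sign 0
signature = (1, 2, 1)

Answer: (1, 2, 1)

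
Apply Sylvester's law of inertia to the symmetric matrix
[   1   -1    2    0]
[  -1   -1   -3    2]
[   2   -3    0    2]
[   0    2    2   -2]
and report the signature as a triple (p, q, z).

Answer: (2, 2, 0)

Derivation:
step 0: pivot 1 → sign +
step 1: pivot -2 → sign −
step 2: pivot -7/2 → sign −
step 3: pivot 2/7 → sign +
signature = (2, 2, 0)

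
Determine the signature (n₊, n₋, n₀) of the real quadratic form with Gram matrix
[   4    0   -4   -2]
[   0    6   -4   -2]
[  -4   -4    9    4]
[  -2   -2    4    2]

step 0: pivot 4 → sign +
step 1: pivot 6 → sign +
step 2: pivot 7/3 → sign +
step 3: pivot 1/7 → sign +
signature = (4, 0, 0)

Answer: (4, 0, 0)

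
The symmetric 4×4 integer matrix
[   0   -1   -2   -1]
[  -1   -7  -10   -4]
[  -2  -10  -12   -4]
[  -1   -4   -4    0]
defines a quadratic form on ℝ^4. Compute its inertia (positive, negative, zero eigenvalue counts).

step 0: pivot -7 → sign −
step 1: pivot 1/7 → sign +
step 2: pivot 1 → sign +
step 3: row/col 3 already zero → sign 0
signature = (2, 1, 1)

Answer: (2, 1, 1)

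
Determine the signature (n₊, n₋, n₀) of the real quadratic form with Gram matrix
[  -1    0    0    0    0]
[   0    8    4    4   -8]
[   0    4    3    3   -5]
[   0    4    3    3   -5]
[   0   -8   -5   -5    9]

Answer: (2, 1, 2)

Derivation:
step 0: pivot -1 → sign −
step 1: pivot 8 → sign +
step 2: pivot 1 → sign +
step 3: row/col 3 already zero → sign 0
step 4: row/col 4 already zero → sign 0
signature = (2, 1, 2)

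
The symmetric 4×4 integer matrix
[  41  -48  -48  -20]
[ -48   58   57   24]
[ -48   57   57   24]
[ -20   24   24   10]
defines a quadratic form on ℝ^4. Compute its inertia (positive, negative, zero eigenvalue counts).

Answer: (3, 1, 0)

Derivation:
step 0: pivot 41 → sign +
step 1: pivot 74/41 → sign +
step 2: pivot 33/74 → sign +
step 3: pivot -2/11 → sign −
signature = (3, 1, 0)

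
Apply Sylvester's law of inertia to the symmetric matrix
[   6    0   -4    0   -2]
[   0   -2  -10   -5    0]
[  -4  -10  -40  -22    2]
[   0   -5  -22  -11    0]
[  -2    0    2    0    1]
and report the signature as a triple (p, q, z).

step 0: pivot 6 → sign +
step 1: pivot -2 → sign −
step 2: pivot 22/3 → sign +
step 3: pivot 3/11 → sign +
step 4: row/col 4 already zero → sign 0
signature = (3, 1, 1)

Answer: (3, 1, 1)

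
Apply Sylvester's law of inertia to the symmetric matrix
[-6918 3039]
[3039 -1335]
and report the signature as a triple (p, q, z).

Answer: (0, 2, 0)

Derivation:
step 0: pivot -6918 → sign −
step 1: pivot -3/2306 → sign −
signature = (0, 2, 0)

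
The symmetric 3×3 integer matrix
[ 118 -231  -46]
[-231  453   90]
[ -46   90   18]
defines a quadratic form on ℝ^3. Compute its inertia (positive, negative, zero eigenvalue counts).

step 0: pivot 118 → sign +
step 1: pivot 93/118 → sign +
step 2: pivot 2/31 → sign +
signature = (3, 0, 0)

Answer: (3, 0, 0)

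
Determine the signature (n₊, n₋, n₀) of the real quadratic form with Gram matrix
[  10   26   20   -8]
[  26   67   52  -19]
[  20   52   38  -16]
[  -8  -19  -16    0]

step 0: pivot 10 → sign +
step 1: pivot -3/5 → sign −
step 2: pivot -2 → sign −
step 3: pivot -1 → sign −
signature = (1, 3, 0)

Answer: (1, 3, 0)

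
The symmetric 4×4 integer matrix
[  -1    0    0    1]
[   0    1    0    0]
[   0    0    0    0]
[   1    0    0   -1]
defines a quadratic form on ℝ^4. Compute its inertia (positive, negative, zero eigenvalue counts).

Answer: (1, 1, 2)

Derivation:
step 0: pivot -1 → sign −
step 1: pivot 1 → sign +
step 2: row/col 2 already zero → sign 0
step 3: row/col 3 already zero → sign 0
signature = (1, 1, 2)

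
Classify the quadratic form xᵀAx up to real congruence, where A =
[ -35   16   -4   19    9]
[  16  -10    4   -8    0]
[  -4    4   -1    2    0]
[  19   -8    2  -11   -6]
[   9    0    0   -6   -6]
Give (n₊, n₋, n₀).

step 0: pivot -35 → sign −
step 1: pivot -94/35 → sign −
step 2: pivot 57/47 → sign +
step 3: pivot -12/19 → sign −
step 4: pivot -3/4 → sign −
signature = (1, 4, 0)

Answer: (1, 4, 0)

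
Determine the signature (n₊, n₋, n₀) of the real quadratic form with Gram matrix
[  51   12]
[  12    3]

Answer: (2, 0, 0)

Derivation:
step 0: pivot 51 → sign +
step 1: pivot 3/17 → sign +
signature = (2, 0, 0)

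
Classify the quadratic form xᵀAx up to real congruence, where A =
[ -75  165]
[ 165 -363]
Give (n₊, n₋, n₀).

Answer: (0, 1, 1)

Derivation:
step 0: pivot -75 → sign −
step 1: row/col 1 already zero → sign 0
signature = (0, 1, 1)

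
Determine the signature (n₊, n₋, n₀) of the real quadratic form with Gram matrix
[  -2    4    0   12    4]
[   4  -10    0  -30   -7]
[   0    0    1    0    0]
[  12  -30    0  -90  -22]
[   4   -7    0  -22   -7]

step 0: pivot -2 → sign −
step 1: pivot -2 → sign −
step 2: pivot 1 → sign +
step 3: pivot 3/2 → sign +
step 4: pivot -2/3 → sign −
signature = (2, 3, 0)

Answer: (2, 3, 0)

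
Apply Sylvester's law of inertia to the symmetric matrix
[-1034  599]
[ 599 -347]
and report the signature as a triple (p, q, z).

Answer: (1, 1, 0)

Derivation:
step 0: pivot -1034 → sign −
step 1: pivot 3/1034 → sign +
signature = (1, 1, 0)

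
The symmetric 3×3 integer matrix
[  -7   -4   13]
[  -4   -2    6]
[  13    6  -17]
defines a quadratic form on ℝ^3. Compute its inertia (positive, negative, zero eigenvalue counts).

Answer: (1, 1, 1)

Derivation:
step 0: pivot -7 → sign −
step 1: pivot 2/7 → sign +
step 2: row/col 2 already zero → sign 0
signature = (1, 1, 1)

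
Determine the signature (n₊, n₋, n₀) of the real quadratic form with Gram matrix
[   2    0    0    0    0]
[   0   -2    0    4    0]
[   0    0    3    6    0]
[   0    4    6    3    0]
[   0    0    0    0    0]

step 0: pivot 2 → sign +
step 1: pivot -2 → sign −
step 2: pivot 3 → sign +
step 3: pivot -1 → sign −
step 4: row/col 4 already zero → sign 0
signature = (2, 2, 1)

Answer: (2, 2, 1)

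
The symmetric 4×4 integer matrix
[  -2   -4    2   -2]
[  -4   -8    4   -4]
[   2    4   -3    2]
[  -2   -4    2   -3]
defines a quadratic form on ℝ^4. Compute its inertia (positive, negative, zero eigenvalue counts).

step 0: pivot -2 → sign −
step 1: pivot -1 → sign −
step 2: pivot -1 → sign −
step 3: row/col 3 already zero → sign 0
signature = (0, 3, 1)

Answer: (0, 3, 1)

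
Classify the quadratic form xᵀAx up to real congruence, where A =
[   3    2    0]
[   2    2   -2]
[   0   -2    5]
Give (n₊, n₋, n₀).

Answer: (2, 1, 0)

Derivation:
step 0: pivot 3 → sign +
step 1: pivot 2/3 → sign +
step 2: pivot -1 → sign −
signature = (2, 1, 0)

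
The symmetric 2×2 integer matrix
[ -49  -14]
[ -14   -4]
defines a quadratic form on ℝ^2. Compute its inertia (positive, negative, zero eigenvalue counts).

Answer: (0, 1, 1)

Derivation:
step 0: pivot -49 → sign −
step 1: row/col 1 already zero → sign 0
signature = (0, 1, 1)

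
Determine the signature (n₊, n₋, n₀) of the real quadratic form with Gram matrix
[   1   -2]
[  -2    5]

Answer: (2, 0, 0)

Derivation:
step 0: pivot 1 → sign +
step 1: pivot 1 → sign +
signature = (2, 0, 0)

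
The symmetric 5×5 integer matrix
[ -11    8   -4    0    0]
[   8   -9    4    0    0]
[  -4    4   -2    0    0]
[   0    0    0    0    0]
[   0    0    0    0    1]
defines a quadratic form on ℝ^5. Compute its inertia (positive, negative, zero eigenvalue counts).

Answer: (1, 3, 1)

Derivation:
step 0: pivot -11 → sign −
step 1: pivot -35/11 → sign −
step 2: pivot -6/35 → sign −
step 3: pivot 1 → sign +
step 4: row/col 4 already zero → sign 0
signature = (1, 3, 1)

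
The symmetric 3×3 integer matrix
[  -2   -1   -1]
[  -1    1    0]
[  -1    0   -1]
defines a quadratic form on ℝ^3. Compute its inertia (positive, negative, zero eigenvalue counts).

Answer: (1, 2, 0)

Derivation:
step 0: pivot -2 → sign −
step 1: pivot 3/2 → sign +
step 2: pivot -2/3 → sign −
signature = (1, 2, 0)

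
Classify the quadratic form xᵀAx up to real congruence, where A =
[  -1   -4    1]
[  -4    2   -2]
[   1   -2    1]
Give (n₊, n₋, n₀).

Answer: (1, 1, 1)

Derivation:
step 0: pivot -1 → sign −
step 1: pivot 18 → sign +
step 2: row/col 2 already zero → sign 0
signature = (1, 1, 1)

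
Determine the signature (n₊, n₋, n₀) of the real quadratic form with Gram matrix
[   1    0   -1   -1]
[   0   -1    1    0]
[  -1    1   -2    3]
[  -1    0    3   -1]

step 0: pivot 1 → sign +
step 1: pivot -1 → sign −
step 2: pivot -2 → sign −
step 3: row/col 3 already zero → sign 0
signature = (1, 2, 1)

Answer: (1, 2, 1)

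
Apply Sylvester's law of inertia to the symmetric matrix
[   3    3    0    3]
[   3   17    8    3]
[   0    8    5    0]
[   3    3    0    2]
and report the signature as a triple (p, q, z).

step 0: pivot 3 → sign +
step 1: pivot 14 → sign +
step 2: pivot 3/7 → sign +
step 3: pivot -1 → sign −
signature = (3, 1, 0)

Answer: (3, 1, 0)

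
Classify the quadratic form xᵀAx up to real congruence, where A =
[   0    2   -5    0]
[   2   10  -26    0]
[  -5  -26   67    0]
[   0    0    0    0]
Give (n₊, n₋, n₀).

step 0: pivot 10 → sign +
step 1: pivot -2/5 → sign −
step 2: pivot -1/2 → sign −
step 3: row/col 3 already zero → sign 0
signature = (1, 2, 1)

Answer: (1, 2, 1)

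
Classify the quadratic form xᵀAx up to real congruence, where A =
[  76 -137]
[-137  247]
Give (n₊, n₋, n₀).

Answer: (2, 0, 0)

Derivation:
step 0: pivot 76 → sign +
step 1: pivot 3/76 → sign +
signature = (2, 0, 0)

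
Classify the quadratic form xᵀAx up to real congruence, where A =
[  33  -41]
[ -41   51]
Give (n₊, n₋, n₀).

step 0: pivot 33 → sign +
step 1: pivot 2/33 → sign +
signature = (2, 0, 0)

Answer: (2, 0, 0)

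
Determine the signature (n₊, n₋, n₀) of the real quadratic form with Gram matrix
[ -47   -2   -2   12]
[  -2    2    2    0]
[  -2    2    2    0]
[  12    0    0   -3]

step 0: pivot -47 → sign −
step 1: pivot 98/47 → sign +
step 2: pivot -3/49 → sign −
step 3: row/col 3 already zero → sign 0
signature = (1, 2, 1)

Answer: (1, 2, 1)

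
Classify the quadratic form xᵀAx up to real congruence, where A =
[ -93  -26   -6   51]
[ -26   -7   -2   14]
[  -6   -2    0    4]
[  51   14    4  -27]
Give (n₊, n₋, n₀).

step 0: pivot -93 → sign −
step 1: pivot 25/93 → sign +
step 2: pivot 18/25 → sign +
step 3: pivot -2/9 → sign −
signature = (2, 2, 0)

Answer: (2, 2, 0)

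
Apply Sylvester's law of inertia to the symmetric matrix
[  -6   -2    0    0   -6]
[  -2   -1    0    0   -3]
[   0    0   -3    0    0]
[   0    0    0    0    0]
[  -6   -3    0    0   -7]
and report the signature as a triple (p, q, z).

step 0: pivot -6 → sign −
step 1: pivot -1/3 → sign −
step 2: pivot -3 → sign −
step 3: pivot 2 → sign +
step 4: row/col 4 already zero → sign 0
signature = (1, 3, 1)

Answer: (1, 3, 1)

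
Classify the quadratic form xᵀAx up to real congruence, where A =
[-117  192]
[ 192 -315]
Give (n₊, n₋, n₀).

Answer: (1, 1, 0)

Derivation:
step 0: pivot -117 → sign −
step 1: pivot 1/13 → sign +
signature = (1, 1, 0)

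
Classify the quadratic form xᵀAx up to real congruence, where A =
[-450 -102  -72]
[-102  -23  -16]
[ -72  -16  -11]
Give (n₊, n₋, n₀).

Answer: (1, 2, 0)

Derivation:
step 0: pivot -450 → sign −
step 1: pivot 3/25 → sign +
step 2: pivot -1/3 → sign −
signature = (1, 2, 0)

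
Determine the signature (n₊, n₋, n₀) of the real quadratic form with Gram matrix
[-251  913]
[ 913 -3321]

Answer: (0, 2, 0)

Derivation:
step 0: pivot -251 → sign −
step 1: pivot -2/251 → sign −
signature = (0, 2, 0)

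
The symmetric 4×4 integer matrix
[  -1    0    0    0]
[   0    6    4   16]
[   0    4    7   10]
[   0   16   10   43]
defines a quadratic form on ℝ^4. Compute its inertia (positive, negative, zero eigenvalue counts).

step 0: pivot -1 → sign −
step 1: pivot 6 → sign +
step 2: pivot 13/3 → sign +
step 3: pivot 3/13 → sign +
signature = (3, 1, 0)

Answer: (3, 1, 0)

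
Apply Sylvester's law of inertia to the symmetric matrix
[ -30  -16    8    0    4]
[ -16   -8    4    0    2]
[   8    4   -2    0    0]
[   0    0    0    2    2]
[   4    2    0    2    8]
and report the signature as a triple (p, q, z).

Answer: (3, 2, 0)

Derivation:
step 0: pivot -30 → sign −
step 1: pivot 8/15 → sign +
step 2: pivot 2 → sign +
step 3: pivot 13/2 → sign +
step 4: pivot -2/13 → sign −
signature = (3, 2, 0)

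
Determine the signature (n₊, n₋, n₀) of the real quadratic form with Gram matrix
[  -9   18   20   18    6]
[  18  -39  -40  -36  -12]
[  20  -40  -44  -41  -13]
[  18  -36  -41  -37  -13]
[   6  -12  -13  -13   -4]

step 0: pivot -9 → sign −
step 1: pivot -3 → sign −
step 2: pivot 4/9 → sign +
step 3: pivot -13/4 → sign −
step 4: pivot -3/13 → sign −
signature = (1, 4, 0)

Answer: (1, 4, 0)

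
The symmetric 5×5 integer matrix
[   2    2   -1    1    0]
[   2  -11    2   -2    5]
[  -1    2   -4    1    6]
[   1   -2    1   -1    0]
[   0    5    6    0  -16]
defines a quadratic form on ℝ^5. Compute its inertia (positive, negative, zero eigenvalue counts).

step 0: pivot 2 → sign +
step 1: pivot -13 → sign −
step 2: pivot -99/26 → sign −
step 3: pivot -7/11 → sign −
step 4: pivot -3/7 → sign −
signature = (1, 4, 0)

Answer: (1, 4, 0)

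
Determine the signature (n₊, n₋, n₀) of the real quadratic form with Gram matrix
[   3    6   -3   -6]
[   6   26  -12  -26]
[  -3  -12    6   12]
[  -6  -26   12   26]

Answer: (3, 0, 1)

Derivation:
step 0: pivot 3 → sign +
step 1: pivot 14 → sign +
step 2: pivot 3/7 → sign +
step 3: row/col 3 already zero → sign 0
signature = (3, 0, 1)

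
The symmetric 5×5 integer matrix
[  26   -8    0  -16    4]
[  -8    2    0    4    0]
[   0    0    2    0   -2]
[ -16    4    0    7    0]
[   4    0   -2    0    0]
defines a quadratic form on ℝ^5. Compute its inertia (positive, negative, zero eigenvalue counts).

step 0: pivot 26 → sign +
step 1: pivot -6/13 → sign −
step 2: pivot 2 → sign +
step 3: pivot -1 → sign −
step 4: pivot 2/3 → sign +
signature = (3, 2, 0)

Answer: (3, 2, 0)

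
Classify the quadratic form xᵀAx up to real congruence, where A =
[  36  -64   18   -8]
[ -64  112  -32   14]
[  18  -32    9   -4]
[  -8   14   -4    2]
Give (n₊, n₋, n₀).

step 0: pivot 36 → sign +
step 1: pivot -16/9 → sign −
step 2: pivot 1/4 → sign +
step 3: row/col 3 already zero → sign 0
signature = (2, 1, 1)

Answer: (2, 1, 1)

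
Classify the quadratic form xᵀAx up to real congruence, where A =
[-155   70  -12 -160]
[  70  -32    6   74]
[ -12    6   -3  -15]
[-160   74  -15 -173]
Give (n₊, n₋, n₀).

Answer: (0, 3, 1)

Derivation:
step 0: pivot -155 → sign −
step 1: pivot -12/31 → sign −
step 2: pivot -6/5 → sign −
step 3: row/col 3 already zero → sign 0
signature = (0, 3, 1)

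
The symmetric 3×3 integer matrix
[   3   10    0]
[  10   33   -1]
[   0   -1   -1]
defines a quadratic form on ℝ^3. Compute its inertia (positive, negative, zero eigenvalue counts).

step 0: pivot 3 → sign +
step 1: pivot -1/3 → sign −
step 2: pivot 2 → sign +
signature = (2, 1, 0)

Answer: (2, 1, 0)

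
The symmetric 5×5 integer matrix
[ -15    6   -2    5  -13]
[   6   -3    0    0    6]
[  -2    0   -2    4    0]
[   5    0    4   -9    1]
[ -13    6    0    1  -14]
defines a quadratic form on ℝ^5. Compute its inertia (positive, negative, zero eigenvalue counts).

step 0: pivot -15 → sign −
step 1: pivot -3/5 → sign −
step 2: pivot -2/3 → sign −
step 3: pivot -1 → sign −
step 4: row/col 4 already zero → sign 0
signature = (0, 4, 1)

Answer: (0, 4, 1)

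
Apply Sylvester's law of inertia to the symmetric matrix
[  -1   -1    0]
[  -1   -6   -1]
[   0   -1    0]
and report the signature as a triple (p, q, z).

step 0: pivot -1 → sign −
step 1: pivot -5 → sign −
step 2: pivot 1/5 → sign +
signature = (1, 2, 0)

Answer: (1, 2, 0)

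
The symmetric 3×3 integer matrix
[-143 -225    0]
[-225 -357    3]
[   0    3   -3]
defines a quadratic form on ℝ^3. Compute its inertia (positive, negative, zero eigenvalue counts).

Answer: (1, 2, 0)

Derivation:
step 0: pivot -143 → sign −
step 1: pivot -426/143 → sign −
step 2: pivot 3/142 → sign +
signature = (1, 2, 0)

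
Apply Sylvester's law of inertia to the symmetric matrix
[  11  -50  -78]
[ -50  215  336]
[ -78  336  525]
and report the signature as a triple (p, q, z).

step 0: pivot 11 → sign +
step 1: pivot -135/11 → sign −
step 2: pivot -1/15 → sign −
signature = (1, 2, 0)

Answer: (1, 2, 0)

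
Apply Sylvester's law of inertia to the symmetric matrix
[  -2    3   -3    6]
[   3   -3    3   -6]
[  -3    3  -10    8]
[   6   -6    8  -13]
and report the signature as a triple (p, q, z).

step 0: pivot -2 → sign −
step 1: pivot 3/2 → sign +
step 2: pivot -7 → sign −
step 3: pivot -3/7 → sign −
signature = (1, 3, 0)

Answer: (1, 3, 0)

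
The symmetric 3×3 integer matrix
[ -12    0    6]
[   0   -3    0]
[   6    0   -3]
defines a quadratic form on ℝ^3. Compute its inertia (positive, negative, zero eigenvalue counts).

Answer: (0, 2, 1)

Derivation:
step 0: pivot -12 → sign −
step 1: pivot -3 → sign −
step 2: row/col 2 already zero → sign 0
signature = (0, 2, 1)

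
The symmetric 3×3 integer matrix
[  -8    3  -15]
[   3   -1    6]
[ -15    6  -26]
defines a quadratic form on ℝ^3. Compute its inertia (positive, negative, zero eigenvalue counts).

Answer: (2, 1, 0)

Derivation:
step 0: pivot -8 → sign −
step 1: pivot 1/8 → sign +
step 2: pivot 1 → sign +
signature = (2, 1, 0)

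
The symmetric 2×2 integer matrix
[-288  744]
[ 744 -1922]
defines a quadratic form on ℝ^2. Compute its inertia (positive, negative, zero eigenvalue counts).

Answer: (0, 1, 1)

Derivation:
step 0: pivot -288 → sign −
step 1: row/col 1 already zero → sign 0
signature = (0, 1, 1)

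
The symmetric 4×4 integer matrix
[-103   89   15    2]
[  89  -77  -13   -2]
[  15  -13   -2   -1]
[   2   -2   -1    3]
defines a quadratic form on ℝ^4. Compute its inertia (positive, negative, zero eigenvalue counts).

Answer: (2, 2, 0)

Derivation:
step 0: pivot -103 → sign −
step 1: pivot -10/103 → sign −
step 2: pivot 1/5 → sign +
step 3: pivot 2 → sign +
signature = (2, 2, 0)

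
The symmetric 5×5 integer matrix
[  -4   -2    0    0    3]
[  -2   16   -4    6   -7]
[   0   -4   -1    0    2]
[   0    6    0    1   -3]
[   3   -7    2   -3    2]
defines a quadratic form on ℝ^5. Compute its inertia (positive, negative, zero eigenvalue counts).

Answer: (1, 3, 1)

Derivation:
step 0: pivot -4 → sign −
step 1: pivot 17 → sign +
step 2: pivot -33/17 → sign −
step 3: pivot -1/11 → sign −
step 4: row/col 4 already zero → sign 0
signature = (1, 3, 1)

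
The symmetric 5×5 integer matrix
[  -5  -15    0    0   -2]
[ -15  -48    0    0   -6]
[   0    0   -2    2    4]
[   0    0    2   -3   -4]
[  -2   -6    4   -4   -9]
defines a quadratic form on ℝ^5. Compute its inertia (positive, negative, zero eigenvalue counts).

step 0: pivot -5 → sign −
step 1: pivot -3 → sign −
step 2: pivot -2 → sign −
step 3: pivot -1 → sign −
step 4: pivot -1/5 → sign −
signature = (0, 5, 0)

Answer: (0, 5, 0)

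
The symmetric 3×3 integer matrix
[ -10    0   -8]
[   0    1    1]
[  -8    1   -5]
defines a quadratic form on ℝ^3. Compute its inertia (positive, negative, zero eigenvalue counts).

step 0: pivot -10 → sign −
step 1: pivot 1 → sign +
step 2: pivot 2/5 → sign +
signature = (2, 1, 0)

Answer: (2, 1, 0)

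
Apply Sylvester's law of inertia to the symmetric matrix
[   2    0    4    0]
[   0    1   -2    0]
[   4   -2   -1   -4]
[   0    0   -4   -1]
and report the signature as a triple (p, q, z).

Answer: (3, 1, 0)

Derivation:
step 0: pivot 2 → sign +
step 1: pivot 1 → sign +
step 2: pivot -13 → sign −
step 3: pivot 3/13 → sign +
signature = (3, 1, 0)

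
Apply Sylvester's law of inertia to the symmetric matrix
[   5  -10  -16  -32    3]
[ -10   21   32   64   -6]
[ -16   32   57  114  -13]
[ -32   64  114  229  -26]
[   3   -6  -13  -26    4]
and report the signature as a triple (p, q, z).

step 0: pivot 5 → sign +
step 1: pivot 1 → sign +
step 2: pivot 29/5 → sign +
step 3: pivot 1 → sign +
step 4: pivot 6/29 → sign +
signature = (5, 0, 0)

Answer: (5, 0, 0)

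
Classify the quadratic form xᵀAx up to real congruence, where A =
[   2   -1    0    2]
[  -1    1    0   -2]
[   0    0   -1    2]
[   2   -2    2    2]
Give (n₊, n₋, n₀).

Answer: (3, 1, 0)

Derivation:
step 0: pivot 2 → sign +
step 1: pivot 1/2 → sign +
step 2: pivot -1 → sign −
step 3: pivot 2 → sign +
signature = (3, 1, 0)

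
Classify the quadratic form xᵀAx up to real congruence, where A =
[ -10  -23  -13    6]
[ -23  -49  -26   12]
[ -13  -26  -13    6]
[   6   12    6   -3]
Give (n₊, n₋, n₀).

step 0: pivot -10 → sign −
step 1: pivot 39/10 → sign +
step 2: pivot -3/13 → sign −
step 3: row/col 3 already zero → sign 0
signature = (1, 2, 1)

Answer: (1, 2, 1)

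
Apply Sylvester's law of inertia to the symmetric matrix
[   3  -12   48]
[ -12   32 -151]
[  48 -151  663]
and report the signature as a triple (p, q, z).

Answer: (2, 1, 0)

Derivation:
step 0: pivot 3 → sign +
step 1: pivot -16 → sign −
step 2: pivot 1/16 → sign +
signature = (2, 1, 0)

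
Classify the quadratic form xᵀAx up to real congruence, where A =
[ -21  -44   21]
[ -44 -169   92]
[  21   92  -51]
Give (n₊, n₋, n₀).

Answer: (0, 3, 0)

Derivation:
step 0: pivot -21 → sign −
step 1: pivot -1613/21 → sign −
step 2: pivot -6/1613 → sign −
signature = (0, 3, 0)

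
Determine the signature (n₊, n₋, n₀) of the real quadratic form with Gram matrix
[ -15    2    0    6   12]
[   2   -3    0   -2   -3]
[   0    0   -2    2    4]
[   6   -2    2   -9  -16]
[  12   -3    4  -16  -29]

Answer: (0, 5, 0)

Derivation:
step 0: pivot -15 → sign −
step 1: pivot -41/15 → sign −
step 2: pivot -2 → sign −
step 3: pivot -167/41 → sign −
step 4: pivot -6/167 → sign −
signature = (0, 5, 0)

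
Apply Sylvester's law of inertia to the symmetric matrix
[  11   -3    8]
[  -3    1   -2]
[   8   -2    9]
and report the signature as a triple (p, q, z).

Answer: (3, 0, 0)

Derivation:
step 0: pivot 11 → sign +
step 1: pivot 2/11 → sign +
step 2: pivot 3 → sign +
signature = (3, 0, 0)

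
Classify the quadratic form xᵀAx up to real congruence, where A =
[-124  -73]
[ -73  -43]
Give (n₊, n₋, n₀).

Answer: (0, 2, 0)

Derivation:
step 0: pivot -124 → sign −
step 1: pivot -3/124 → sign −
signature = (0, 2, 0)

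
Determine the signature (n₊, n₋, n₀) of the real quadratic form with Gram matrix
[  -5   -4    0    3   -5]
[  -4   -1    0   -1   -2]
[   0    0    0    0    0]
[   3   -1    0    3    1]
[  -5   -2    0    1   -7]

Answer: (1, 3, 1)

Derivation:
step 0: pivot -5 → sign −
step 1: pivot 11/5 → sign +
step 2: pivot -5/11 → sign −
step 3: pivot -6/5 → sign −
step 4: row/col 4 already zero → sign 0
signature = (1, 3, 1)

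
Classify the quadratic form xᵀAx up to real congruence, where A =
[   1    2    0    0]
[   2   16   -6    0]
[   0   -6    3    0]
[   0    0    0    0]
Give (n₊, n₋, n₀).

step 0: pivot 1 → sign +
step 1: pivot 12 → sign +
step 2: row/col 2 already zero → sign 0
step 3: row/col 3 already zero → sign 0
signature = (2, 0, 2)

Answer: (2, 0, 2)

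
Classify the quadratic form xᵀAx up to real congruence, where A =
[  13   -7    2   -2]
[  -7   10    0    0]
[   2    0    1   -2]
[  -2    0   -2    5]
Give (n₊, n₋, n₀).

step 0: pivot 13 → sign +
step 1: pivot 81/13 → sign +
step 2: pivot 41/81 → sign +
step 3: pivot 1/41 → sign +
signature = (4, 0, 0)

Answer: (4, 0, 0)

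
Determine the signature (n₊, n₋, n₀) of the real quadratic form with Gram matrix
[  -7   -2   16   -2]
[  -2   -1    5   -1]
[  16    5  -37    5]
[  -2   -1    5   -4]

Answer: (0, 3, 1)

Derivation:
step 0: pivot -7 → sign −
step 1: pivot -3/7 → sign −
step 2: pivot -3 → sign −
step 3: row/col 3 already zero → sign 0
signature = (0, 3, 1)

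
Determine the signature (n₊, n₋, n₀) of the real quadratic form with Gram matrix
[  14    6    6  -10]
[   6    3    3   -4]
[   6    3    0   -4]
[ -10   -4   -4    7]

Answer: (2, 2, 0)

Derivation:
step 0: pivot 14 → sign +
step 1: pivot 3/7 → sign +
step 2: pivot -3 → sign −
step 3: pivot -1/3 → sign −
signature = (2, 2, 0)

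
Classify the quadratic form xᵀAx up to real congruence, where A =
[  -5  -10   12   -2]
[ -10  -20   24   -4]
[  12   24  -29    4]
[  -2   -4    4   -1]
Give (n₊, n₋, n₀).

step 0: pivot -5 → sign −
step 1: pivot -1/5 → sign −
step 2: pivot 3 → sign +
step 3: row/col 3 already zero → sign 0
signature = (1, 2, 1)

Answer: (1, 2, 1)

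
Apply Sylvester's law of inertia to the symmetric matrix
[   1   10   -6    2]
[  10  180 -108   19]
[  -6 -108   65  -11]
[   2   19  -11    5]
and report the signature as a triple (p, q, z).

Answer: (4, 0, 0)

Derivation:
step 0: pivot 1 → sign +
step 1: pivot 80 → sign +
step 2: pivot 1/5 → sign +
step 3: pivot 3/16 → sign +
signature = (4, 0, 0)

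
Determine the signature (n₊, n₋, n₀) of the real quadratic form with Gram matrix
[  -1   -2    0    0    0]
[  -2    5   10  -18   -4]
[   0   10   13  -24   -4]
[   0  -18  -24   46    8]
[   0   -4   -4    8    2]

step 0: pivot -1 → sign −
step 1: pivot 9 → sign +
step 2: pivot 17/9 → sign +
step 3: pivot 26/17 → sign +
step 4: pivot -6/13 → sign −
signature = (3, 2, 0)

Answer: (3, 2, 0)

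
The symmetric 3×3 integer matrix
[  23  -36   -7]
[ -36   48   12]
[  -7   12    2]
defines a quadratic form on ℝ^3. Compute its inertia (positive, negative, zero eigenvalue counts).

Answer: (1, 1, 1)

Derivation:
step 0: pivot 23 → sign +
step 1: pivot -192/23 → sign −
step 2: row/col 2 already zero → sign 0
signature = (1, 1, 1)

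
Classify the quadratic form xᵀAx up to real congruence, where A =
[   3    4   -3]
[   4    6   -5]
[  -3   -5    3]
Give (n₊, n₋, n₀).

Answer: (2, 1, 0)

Derivation:
step 0: pivot 3 → sign +
step 1: pivot 2/3 → sign +
step 2: pivot -3/2 → sign −
signature = (2, 1, 0)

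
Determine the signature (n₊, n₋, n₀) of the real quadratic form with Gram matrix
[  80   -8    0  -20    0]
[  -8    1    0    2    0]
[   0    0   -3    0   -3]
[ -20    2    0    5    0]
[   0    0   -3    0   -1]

step 0: pivot 80 → sign +
step 1: pivot 1/5 → sign +
step 2: pivot -3 → sign −
step 3: pivot 2 → sign +
step 4: row/col 4 already zero → sign 0
signature = (3, 1, 1)

Answer: (3, 1, 1)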